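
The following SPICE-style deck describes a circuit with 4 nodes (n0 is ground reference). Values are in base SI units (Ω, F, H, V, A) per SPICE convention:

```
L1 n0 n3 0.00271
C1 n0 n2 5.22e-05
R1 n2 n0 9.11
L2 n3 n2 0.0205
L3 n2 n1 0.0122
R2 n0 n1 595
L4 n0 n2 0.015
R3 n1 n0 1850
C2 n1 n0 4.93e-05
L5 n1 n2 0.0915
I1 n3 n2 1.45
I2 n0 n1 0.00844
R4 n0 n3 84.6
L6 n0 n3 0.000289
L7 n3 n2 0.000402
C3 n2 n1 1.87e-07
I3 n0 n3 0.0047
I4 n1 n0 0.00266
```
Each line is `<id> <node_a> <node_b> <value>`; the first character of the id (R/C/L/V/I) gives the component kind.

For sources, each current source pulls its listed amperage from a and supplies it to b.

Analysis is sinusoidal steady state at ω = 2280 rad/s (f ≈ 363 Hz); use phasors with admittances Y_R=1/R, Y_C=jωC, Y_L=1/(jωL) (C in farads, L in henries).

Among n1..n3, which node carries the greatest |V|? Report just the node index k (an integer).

2

Apply KCL at each of the 3 non-ground nodes and solve the resulting linear system.
Node n1: branches {L3, R2, R3, C2, L5, I2, C3, I4} → V_1 = -0.1015-0.8195j
Node n2: branches {C1, R1, L2, L3, L4, L5, I1, L7, C3} → V_2 = 0.2266+1.316j
Node n3: branches {L1, L2, I1, R4, L6, L7, I3} → V_3 = 0.09032+0.006443j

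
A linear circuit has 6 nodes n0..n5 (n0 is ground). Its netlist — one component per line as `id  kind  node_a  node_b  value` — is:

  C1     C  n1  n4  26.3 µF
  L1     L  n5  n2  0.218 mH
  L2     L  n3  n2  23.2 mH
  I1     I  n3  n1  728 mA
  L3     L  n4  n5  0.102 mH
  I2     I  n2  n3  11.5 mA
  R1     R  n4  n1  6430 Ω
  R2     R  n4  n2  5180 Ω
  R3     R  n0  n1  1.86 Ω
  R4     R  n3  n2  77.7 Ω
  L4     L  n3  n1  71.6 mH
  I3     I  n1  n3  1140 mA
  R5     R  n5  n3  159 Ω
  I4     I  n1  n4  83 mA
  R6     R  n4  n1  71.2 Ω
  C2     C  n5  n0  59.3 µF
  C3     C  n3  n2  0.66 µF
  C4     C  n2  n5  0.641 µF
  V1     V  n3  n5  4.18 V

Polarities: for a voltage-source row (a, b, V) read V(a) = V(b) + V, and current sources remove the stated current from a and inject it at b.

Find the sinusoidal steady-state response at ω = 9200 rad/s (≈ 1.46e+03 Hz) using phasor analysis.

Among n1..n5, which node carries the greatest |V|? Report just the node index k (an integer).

Apply KCL at each of the 5 non-ground nodes and solve the resulting linear system.
Node n1: branches {C1, I1, R1, R3, L4, I3, I4, R6} → V_1 = -0.5407+0.1740j
Node n2: branches {L1, L2, I2, R2, R4, C3, C4} → V_2 = -0.1809-0.4464j
Node n3: branches {L2, I1, I2, R4, L4, I3, R5, C3, V1} → V_3 = 4.009-0.5328j
Node n4: branches {C1, L3, R1, R2, I4, R6} → V_4 = -0.07725-0.6477j
Node n5: branches {L1, L3, R5, C2, C4, V1} → V_5 = -0.1715-0.5328j
Source currents: i(V1)=0.3442+0.002208j

3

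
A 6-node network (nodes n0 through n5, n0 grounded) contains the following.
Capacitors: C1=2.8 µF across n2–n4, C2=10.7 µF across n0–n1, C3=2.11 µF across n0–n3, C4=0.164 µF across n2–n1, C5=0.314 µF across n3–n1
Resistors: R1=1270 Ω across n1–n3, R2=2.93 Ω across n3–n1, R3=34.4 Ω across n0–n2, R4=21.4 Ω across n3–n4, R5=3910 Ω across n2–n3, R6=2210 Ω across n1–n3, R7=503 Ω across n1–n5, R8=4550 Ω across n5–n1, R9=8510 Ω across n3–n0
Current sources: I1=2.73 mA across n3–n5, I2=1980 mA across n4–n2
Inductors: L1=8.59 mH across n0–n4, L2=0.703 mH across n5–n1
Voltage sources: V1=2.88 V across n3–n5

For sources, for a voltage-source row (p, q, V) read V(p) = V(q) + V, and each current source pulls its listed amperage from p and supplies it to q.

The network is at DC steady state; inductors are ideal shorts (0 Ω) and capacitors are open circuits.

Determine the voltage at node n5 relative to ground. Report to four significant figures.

Element admittances at DC:
  Y(C1) = 0.000 S between n2,n4
  Y(R1) = 0.0007874 S between n1,n3
  Y(R2) = 0.3413 S between n3,n1
  Y(C2) = 0.000 S between n0,n1
  I1: injects 0.00273 A into n5 (from n3)
  Y(R3) = 0.02907 S between n0,n2
  Y(R4) = 0.04673 S between n3,n4
  Y(C3) = 0.000 S between n0,n3
  Y(R5) = 0.0002558 S between n2,n3
  Y(C4) = 0.000 S between n2,n1
  Y(R6) = 0.0004525 S between n1,n3
  Y(R7) = 0.001988 S between n1,n5
  L1: short n0↔n4 (DC inductor)
  L2: short n5↔n1 (DC inductor)
  Y(C5) = 0.000 S between n3,n1
  Y(R8) = 0.0002198 S between n5,n1
  I2: injects 1.98 A into n2 (from n4)
  Y(R9) = 0.0001175 S between n3,n0
  V1: constraint V(n3)−V(n5) = 2.88
Assemble and solve the 8×8 MNA system:
  V(n1)=-2.513  V(n2)=67.52  V(n3)=0.3666  V(n4)=0.000  V(n5)=-2.513
  i(L1)=1.963  i(L2)=-0.9865  i(V1)=-0.9892

-2.513 V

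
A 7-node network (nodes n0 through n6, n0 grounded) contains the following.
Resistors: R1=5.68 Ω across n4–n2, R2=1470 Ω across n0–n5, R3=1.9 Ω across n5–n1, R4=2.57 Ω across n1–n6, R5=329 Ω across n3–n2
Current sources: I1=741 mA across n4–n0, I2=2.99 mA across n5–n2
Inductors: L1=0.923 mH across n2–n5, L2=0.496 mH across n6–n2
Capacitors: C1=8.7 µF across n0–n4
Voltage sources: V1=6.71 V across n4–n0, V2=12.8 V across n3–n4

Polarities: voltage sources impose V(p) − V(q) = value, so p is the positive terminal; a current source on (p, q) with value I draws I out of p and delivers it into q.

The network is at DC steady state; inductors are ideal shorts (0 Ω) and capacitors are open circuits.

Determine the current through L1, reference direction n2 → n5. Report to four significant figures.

0.007685 A

Element admittances at DC:
  Y(R1) = 0.1761 S between n4,n2
  Y(R2) = 0.0006803 S between n0,n5
  Y(R3) = 0.5263 S between n5,n1
  Y(R4) = 0.3891 S between n1,n6
  I1: injects 0.741 A into n0 (from n4)
  L1: short n2↔n5 (DC inductor)
  I2: injects 0.00299 A into n2 (from n5)
  L2: short n6↔n2 (DC inductor)
  Y(R5) = 0.003040 S between n3,n2
  Y(C1) = 0.000 S between n0,n4
  V1: constraint V(n4)−V(n0) = 6.71
  V2: constraint V(n3)−V(n4) = 12.8
Assemble and solve the 10×10 MNA system:
  V(n1)=6.901  V(n2)=6.901  V(n3)=19.51  V(n4)=6.710  V(n5)=6.901  V(n6)=6.901
  i(L1)=0.007685  i(L2)=0.000  i(V1)=-0.7457  i(V2)=-0.03833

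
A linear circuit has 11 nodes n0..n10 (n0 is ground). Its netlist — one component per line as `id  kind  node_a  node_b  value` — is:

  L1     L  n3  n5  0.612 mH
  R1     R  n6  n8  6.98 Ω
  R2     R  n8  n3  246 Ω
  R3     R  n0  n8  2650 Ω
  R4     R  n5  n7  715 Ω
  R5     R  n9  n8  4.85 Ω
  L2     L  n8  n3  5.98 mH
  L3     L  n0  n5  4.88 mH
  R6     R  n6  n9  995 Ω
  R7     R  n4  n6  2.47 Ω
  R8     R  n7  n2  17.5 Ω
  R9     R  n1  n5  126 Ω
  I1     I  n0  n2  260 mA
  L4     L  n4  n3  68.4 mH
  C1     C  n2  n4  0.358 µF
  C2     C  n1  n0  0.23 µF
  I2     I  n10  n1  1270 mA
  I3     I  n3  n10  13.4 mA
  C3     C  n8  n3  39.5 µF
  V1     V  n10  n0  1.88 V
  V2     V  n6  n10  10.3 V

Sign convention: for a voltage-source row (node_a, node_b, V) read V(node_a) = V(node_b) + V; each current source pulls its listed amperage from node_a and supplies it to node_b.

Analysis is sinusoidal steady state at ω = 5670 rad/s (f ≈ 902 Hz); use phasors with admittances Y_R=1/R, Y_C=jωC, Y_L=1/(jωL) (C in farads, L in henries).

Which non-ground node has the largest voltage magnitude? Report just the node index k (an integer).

Apply KCL at each of the 10 non-ground nodes and solve the resulting linear system.
Node n1: branches {R9, C2, I2} → V_1 = 177.3-27.99j
Node n2: branches {R8, I1, C1} → V_2 = 75.23-91.95j
Node n3: branches {L1, R2, L2, L4, I3, C3} → V_3 = 23.36-3.254j
Node n4: branches {R7, L4, C1} → V_4 = 12.62+0.2455j
Node n5: branches {L1, R4, L3, R9} → V_5 = 21.86+1.137j
Node n6: branches {R1, R6, R7, V2} → V_6 = 12.18+0.000j
Node n7: branches {R4, R8} → V_7 = 73.95-89.73j
Node n8: branches {R1, R2, R3, R5, L2, C3} → V_8 = 20.87+3.178j
Node n9: branches {R5, R6} → V_9 = 20.82+3.162j
Node n10: branches {I2, I3, V1, V2} → V_10 = 1.880+0.000j
Source currents: i(V1)=0.1745+0.5578j, i(V2)=1.431+0.5578j

1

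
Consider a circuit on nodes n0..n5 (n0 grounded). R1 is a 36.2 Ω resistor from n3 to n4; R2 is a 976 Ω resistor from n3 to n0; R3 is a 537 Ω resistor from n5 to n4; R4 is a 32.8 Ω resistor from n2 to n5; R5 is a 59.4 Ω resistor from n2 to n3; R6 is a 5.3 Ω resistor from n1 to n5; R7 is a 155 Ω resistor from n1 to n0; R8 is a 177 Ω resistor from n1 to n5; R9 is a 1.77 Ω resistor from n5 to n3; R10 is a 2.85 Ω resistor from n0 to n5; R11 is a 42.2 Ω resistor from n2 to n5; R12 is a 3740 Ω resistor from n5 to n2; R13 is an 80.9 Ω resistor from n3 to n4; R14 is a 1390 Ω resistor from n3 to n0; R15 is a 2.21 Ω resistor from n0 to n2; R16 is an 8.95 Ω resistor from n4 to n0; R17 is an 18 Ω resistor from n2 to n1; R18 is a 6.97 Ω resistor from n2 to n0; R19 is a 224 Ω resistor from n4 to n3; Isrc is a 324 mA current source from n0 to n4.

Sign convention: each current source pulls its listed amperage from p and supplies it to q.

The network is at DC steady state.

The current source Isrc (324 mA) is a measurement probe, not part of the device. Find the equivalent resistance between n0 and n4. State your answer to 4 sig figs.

MNA unknowns: 5 node voltages V₁..V_5
R1: Y=0.02762 on G[3,4]
R2: Y=0.001025 on G[3,0]
R3: Y=0.001862 on G[5,4]
R4: Y=0.03049 on G[2,5]
R5: Y=0.01684 on G[2,3]
R6: Y=0.1887 on G[1,5]
R7: Y=0.006452 on G[1,0]
R8: Y=0.005650 on G[1,5]
R9: Y=0.5650 on G[5,3]
R10: Y=0.3509 on G[0,5]
R11: Y=0.02370 on G[2,5]
R12: Y=0.0002674 on G[5,2]
R13: Y=0.01236 on G[3,4]
R14: Y=0.0007194 on G[3,0]
R15: Y=0.4525 on G[0,2]
R16: Y=0.1117 on G[4,0]
R17: Y=0.05556 on G[2,1]
R18: Y=0.1435 on G[2,0]
R19: Y=0.004464 on G[4,3]
Isrc: z[0]−=0.324, z[4]+=0.324
solve → V1=0.1453, V2=0.03229, V3=0.3166, V4=2.141, V5=0.1825

R_eq = 6.609 Ω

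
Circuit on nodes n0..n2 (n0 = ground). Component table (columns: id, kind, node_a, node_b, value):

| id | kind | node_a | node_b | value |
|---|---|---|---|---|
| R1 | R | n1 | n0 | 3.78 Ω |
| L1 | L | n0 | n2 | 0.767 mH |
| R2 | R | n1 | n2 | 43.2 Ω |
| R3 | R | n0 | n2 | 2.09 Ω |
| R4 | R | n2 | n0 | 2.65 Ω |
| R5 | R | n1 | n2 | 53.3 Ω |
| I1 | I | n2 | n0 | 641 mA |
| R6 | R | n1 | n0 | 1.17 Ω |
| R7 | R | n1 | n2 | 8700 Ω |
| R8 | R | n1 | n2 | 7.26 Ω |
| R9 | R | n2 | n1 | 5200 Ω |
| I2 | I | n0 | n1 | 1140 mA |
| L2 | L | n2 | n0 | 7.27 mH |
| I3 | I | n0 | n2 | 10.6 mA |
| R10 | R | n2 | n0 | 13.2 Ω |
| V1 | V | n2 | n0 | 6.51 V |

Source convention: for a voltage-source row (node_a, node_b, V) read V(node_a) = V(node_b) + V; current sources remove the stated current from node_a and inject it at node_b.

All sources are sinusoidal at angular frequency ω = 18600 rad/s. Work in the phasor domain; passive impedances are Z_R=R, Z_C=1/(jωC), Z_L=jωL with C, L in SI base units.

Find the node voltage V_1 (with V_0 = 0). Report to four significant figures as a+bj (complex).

Element admittances at ω=18600 rad/s:
  Y(R1) = 0.2646+0.000j S between n1,n0
  Y(L1) = 0.000-0.07010j S between n0,n2
  Y(R2) = 0.02315+0.000j S between n1,n2
  Y(R3) = 0.4785+0.000j S between n0,n2
  Y(R4) = 0.3774+0.000j S between n2,n0
  Y(R5) = 0.01876+0.000j S between n1,n2
  I1: injects 0.641 A into n0 (from n2)
  Y(R6) = 0.8547+0.000j S between n1,n0
  Y(R7) = 0.0001149+0.000j S between n1,n2
  Y(R8) = 0.1377+0.000j S between n1,n2
  Y(R9) = 0.0001923+0.000j S between n2,n1
  I2: injects 1.14 A into n1 (from n0)
  Y(L2) = 0.000-0.007395j S between n2,n0
  I3: injects 0.0106 A into n2 (from n0)
  Y(R10) = 0.07576+0.000j S between n2,n0
  V1: constraint V(n2)−V(n0) = 6.51
Assemble and solve the 3×3 MNA system:
  V(n1)=1.779+0.000j  V(n2)=6.510+0.000j
  i(V1)=-7.546+0.5045j

1.779+0.000j V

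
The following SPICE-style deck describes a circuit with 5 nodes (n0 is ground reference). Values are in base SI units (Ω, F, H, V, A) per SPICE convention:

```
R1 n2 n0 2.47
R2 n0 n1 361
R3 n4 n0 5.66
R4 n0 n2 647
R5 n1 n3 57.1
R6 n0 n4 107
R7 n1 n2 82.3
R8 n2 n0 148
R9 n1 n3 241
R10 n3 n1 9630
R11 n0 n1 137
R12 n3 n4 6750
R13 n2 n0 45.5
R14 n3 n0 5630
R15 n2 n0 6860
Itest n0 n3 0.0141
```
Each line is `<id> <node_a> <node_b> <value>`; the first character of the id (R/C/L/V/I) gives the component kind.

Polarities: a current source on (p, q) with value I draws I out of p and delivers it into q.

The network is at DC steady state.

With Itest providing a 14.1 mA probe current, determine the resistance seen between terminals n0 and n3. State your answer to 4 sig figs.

MNA unknowns: 4 node voltages V₁..V_4
R1: Y=0.4049 on G[2,0]
R2: Y=0.002770 on G[0,1]
R3: Y=0.1767 on G[4,0]
R4: Y=0.001546 on G[0,2]
R5: Y=0.01751 on G[1,3]
R6: Y=0.009346 on G[0,4]
R7: Y=0.01215 on G[1,2]
R8: Y=0.006757 on G[2,0]
R9: Y=0.004149 on G[1,3]
R10: Y=0.0001038 on G[3,1]
R11: Y=0.007299 on G[0,1]
R12: Y=0.0001481 on G[3,4]
R13: Y=0.02198 on G[2,0]
R14: Y=0.0001776 on G[3,0]
R15: Y=0.0001458 on G[2,0]
Itest: z[0]−=0.0141, z[3]+=0.0141
solve → V1=0.6255, V2=0.01699, V3=1.254, V4=0.0009983

R_eq = 88.97 Ω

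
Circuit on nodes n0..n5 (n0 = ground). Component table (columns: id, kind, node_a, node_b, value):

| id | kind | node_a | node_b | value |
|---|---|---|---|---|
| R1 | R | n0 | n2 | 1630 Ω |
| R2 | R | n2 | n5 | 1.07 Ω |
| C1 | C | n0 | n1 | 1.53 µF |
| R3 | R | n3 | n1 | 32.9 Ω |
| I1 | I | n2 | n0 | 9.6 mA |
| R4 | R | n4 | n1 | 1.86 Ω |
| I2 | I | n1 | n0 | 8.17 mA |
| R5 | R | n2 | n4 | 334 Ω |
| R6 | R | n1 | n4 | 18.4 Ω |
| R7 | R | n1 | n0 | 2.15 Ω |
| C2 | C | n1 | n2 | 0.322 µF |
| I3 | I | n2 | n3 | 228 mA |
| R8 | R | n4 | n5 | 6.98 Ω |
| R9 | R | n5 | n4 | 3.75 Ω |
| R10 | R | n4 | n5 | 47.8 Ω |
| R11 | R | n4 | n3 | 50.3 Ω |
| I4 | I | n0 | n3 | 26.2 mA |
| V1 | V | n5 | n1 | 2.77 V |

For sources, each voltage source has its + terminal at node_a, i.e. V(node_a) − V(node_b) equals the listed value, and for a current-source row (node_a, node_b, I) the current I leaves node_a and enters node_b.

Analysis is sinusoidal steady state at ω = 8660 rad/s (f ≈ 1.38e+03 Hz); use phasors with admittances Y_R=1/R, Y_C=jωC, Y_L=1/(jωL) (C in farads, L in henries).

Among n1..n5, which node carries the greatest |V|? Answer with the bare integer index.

3

MNA unknowns: 5 node voltages V₁..V_5 plus 1 source current (V1)
R1: Y=0.0006135+0.000j on G[0,2]
R2: Y=0.9346+0.000j on G[2,5]
C1: Y=0.000+0.01325j on G[0,1]
R3: Y=0.03040+0.000j on G[3,1]
I1: z[2]−=0.0096, z[0]+=0.0096
R4: Y=0.5376+0.000j on G[4,1]
I2: z[1]−=0.00817, z[0]+=0.00817
R5: Y=0.002994+0.000j on G[2,4]
R6: Y=0.05435+0.000j on G[1,4]
R7: Y=0.4651+0.000j on G[1,0]
C2: Y=0.000+0.002789j on G[1,2]
I3: z[2]−=0.228, z[3]+=0.228
R8: Y=0.1433+0.000j on G[4,5]
R9: Y=0.2667+0.000j on G[5,4]
R10: Y=0.02092+0.000j on G[4,5]
R11: Y=0.01988+0.000j on G[4,3]
I4: z[0]−=0.0262, z[3]+=0.0262
V1: row V5−V1=2.77, i_V1 at 5,1
solve → V1=0.01478-0.0004107j, V2=2.525-0.007871j, V3=5.567-0.0004192j, V4=1.269-0.0004322j, V5=2.785-0.0004107j
aux → i_V1=-0.8961-0.006982j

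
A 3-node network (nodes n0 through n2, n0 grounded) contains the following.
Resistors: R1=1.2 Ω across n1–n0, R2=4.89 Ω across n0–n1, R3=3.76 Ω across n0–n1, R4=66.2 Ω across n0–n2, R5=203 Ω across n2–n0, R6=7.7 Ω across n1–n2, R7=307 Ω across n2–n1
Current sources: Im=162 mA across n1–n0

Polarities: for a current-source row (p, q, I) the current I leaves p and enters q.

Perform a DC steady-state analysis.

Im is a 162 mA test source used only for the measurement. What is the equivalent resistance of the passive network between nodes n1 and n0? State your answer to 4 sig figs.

Element admittances at DC:
  Y(R1) = 0.8333 S between n1,n0
  Y(R2) = 0.2045 S between n0,n1
  Y(R3) = 0.2660 S between n0,n1
  Y(R4) = 0.01511 S between n0,n2
  Y(R5) = 0.004926 S between n2,n0
  Y(R6) = 0.1299 S between n1,n2
  Y(R7) = 0.003257 S between n2,n1
  Im: injects 0.162 A into n0 (from n1)
Assemble and solve the 2×2 MNA system:
  V(n1)=-0.1226  V(n2)=-0.1066

R_eq = 0.7569 Ω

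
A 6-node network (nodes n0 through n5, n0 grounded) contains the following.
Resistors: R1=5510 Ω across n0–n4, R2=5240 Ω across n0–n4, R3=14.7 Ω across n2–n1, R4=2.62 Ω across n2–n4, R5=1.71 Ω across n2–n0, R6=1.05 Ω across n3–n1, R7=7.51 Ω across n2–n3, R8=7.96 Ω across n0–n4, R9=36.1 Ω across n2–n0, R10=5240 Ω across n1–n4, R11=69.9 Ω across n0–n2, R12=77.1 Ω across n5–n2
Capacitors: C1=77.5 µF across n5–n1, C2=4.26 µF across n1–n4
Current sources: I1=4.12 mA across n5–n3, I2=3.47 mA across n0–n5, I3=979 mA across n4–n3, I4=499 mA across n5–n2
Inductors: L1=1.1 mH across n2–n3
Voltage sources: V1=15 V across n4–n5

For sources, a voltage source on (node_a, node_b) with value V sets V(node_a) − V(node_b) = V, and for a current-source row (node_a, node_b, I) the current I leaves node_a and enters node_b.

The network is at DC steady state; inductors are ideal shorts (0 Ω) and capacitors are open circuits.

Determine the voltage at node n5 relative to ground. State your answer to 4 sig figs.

-17.14 V

MNA unknowns: 5 node voltages V₁..V_5 plus 2 source currents (L1, V1)
R1: Y=0.0001815 on G[0,4]
C1: Y=0.000 on G[5,1]
C2: Y=0.000 on G[1,4]
R2: Y=0.0001908 on G[0,4]
R3: Y=0.06803 on G[2,1]
I1: z[5]−=0.00412, z[3]+=0.00412
R4: Y=0.3817 on G[2,4]
R5: Y=0.5848 on G[2,0]
R6: Y=0.9524 on G[3,1]
L1: row V2−V3=0, i_L1 at 2,3
R7: Y=0.1332 on G[2,3]
R8: Y=0.1256 on G[0,4]
I2: z[0]−=0.00347, z[5]+=0.00347
I3: z[4]−=0.979, z[3]+=0.979
I4: z[5]−=0.499, z[2]+=0.499
R9: Y=0.02770 on G[2,0]
R10: Y=0.0001908 on G[1,4]
R11: Y=0.01431 on G[0,2]
R12: Y=0.01297 on G[5,2]
V1: row V4−V5=15, i_V1 at 4,5
solve → V1=0.4344, V2=0.4349, V3=0.4349, V4=-2.136, V5=-17.14
aux → i_L1=-0.9827, i_V1=0.2718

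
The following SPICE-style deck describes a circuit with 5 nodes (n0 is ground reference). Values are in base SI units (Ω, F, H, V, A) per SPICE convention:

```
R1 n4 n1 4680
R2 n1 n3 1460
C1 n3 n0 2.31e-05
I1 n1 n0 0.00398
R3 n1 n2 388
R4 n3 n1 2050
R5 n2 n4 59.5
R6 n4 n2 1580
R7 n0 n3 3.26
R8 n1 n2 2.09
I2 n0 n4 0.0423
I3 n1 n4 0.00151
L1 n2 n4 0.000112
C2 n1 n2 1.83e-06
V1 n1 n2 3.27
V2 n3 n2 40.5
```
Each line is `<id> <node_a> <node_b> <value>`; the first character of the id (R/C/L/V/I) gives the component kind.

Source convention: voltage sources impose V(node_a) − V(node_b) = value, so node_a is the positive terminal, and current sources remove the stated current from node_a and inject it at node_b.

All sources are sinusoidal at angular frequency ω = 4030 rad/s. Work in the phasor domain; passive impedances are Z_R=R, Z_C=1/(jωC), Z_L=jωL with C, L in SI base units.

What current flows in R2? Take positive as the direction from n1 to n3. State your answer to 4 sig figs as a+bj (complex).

-0.02550+0.000j A

Element admittances at ω=4030 rad/s:
  Y(R1) = 0.0002137+0.000j S between n4,n1
  Y(R2) = 0.0006849+0.000j S between n1,n3
  Y(C1) = 0.000+0.09309j S between n3,n0
  I1: injects 0.00398 A into n0 (from n1)
  Y(R3) = 0.002577+0.000j S between n1,n2
  Y(R4) = 0.0004878+0.000j S between n3,n1
  Y(R5) = 0.01681+0.000j S between n2,n4
  Y(R6) = 0.0006329+0.000j S between n4,n2
  Y(R7) = 0.3067+0.000j S between n0,n3
  Y(R8) = 0.4785+0.000j S between n1,n2
  I2: injects 0.0423 A into n4 (from n0)
  I3: injects 0.00151 A into n4 (from n1)
  Y(L1) = 0.000-2.216j S between n2,n4
  Y(C2) = 0.000+0.007375j S between n1,n2
  V1: constraint V(n1)−V(n2) = 3.27
  V2: constraint V(n3)−V(n2) = 40.5
Assemble and solve the 6×6 MNA system:
  V(n1)=-37.12-0.03471j  V(n2)=-40.39-0.03471j  V(n3)=0.1144-0.03471j  V(n4)=-40.39-0.01463j
  i(V1)=-1.536-0.02411j  i(V2)=-0.08198+0.000j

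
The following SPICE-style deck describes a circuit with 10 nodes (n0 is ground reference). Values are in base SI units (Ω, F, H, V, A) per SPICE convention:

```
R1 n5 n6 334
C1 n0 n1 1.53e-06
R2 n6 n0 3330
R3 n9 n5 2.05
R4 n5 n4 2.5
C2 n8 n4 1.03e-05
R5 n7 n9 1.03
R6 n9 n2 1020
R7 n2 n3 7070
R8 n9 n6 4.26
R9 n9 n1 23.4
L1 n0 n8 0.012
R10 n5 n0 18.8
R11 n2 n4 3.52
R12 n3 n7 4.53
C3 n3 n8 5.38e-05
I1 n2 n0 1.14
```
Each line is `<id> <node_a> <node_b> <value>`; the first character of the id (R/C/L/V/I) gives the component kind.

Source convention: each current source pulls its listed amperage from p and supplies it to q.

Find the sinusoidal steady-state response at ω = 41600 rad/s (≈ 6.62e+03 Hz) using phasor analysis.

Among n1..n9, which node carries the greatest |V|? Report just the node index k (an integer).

2

Element admittances at ω=41600 rad/s:
  Y(R1) = 0.002994+0.000j S between n5,n6
  Y(C1) = 0.000+0.06365j S between n0,n1
  Y(R2) = 0.0003003+0.000j S between n6,n0
  Y(R3) = 0.4878+0.000j S between n9,n5
  Y(R4) = 0.4000+0.000j S between n5,n4
  Y(C2) = 0.000+0.4285j S between n8,n4
  Y(R5) = 0.9709+0.000j S between n7,n9
  Y(R6) = 0.0009804+0.000j S between n9,n2
  Y(R7) = 0.0001414+0.000j S between n2,n3
  Y(R8) = 0.2347+0.000j S between n9,n6
  Y(R9) = 0.04274+0.000j S between n9,n1
  Y(L1) = 0.000-0.002003j S between n0,n8
  Y(R10) = 0.05319+0.000j S between n5,n0
  Y(R11) = 0.2841+0.000j S between n2,n4
  Y(R12) = 0.2208+0.000j S between n3,n7
  Y(C3) = 0.000+2.238j S between n3,n8
  I1: injects 1.14 A into n0 (from n2)
Assemble and solve the 9×9 MNA system:
  V(n1)=-2.749+6.886j  V(n2)=-19.19+2.972j  V(n3)=-14.89+2.041j  V(n4)=-15.20+2.973j  V(n5)=-13.20+2.711j  V(n6)=-12.99+2.787j  V(n7)=-13.35+2.652j  V(n8)=-14.95+2.192j  V(n9)=-13.00+2.791j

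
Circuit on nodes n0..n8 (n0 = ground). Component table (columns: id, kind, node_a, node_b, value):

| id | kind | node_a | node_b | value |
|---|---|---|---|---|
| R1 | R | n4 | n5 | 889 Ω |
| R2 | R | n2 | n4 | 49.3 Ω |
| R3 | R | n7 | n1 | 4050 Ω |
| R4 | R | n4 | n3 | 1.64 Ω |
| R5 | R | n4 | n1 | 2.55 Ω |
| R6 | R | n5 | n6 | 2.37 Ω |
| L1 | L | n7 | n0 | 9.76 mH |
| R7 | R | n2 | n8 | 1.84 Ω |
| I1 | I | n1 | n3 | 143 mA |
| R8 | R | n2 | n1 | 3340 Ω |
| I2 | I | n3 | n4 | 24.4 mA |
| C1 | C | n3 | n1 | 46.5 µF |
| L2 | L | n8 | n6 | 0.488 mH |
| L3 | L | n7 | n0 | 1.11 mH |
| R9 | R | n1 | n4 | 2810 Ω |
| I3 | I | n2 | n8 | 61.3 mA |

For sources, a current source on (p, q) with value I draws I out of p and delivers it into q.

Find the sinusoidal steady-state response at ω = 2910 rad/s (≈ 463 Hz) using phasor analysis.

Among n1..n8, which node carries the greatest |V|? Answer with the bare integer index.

Apply KCL at each of the 8 non-ground nodes and solve the resulting linear system.
Node n1: branches {R3, R5, I1, R8, C1, R9} → V_1 = 0.000+0.000j
Node n2: branches {R2, R7, R8, I3} → V_2 = 0.2718-0.1437j
Node n3: branches {R4, I1, I2, C1} → V_3 = 0.4229-0.2395j
Node n4: branches {R1, R2, R4, R5, I2, R9} → V_4 = 0.2815-0.1457j
Node n5: branches {R1, R6} → V_5 = 0.3841-0.1438j
Node n6: branches {R6, L2} → V_6 = 0.3844-0.1438j
Node n7: branches {R3, L1, L3} → V_7 = 0.000+0.000j
Node n8: branches {R7, L2, I3} → V_8 = 0.3844-0.1437j

3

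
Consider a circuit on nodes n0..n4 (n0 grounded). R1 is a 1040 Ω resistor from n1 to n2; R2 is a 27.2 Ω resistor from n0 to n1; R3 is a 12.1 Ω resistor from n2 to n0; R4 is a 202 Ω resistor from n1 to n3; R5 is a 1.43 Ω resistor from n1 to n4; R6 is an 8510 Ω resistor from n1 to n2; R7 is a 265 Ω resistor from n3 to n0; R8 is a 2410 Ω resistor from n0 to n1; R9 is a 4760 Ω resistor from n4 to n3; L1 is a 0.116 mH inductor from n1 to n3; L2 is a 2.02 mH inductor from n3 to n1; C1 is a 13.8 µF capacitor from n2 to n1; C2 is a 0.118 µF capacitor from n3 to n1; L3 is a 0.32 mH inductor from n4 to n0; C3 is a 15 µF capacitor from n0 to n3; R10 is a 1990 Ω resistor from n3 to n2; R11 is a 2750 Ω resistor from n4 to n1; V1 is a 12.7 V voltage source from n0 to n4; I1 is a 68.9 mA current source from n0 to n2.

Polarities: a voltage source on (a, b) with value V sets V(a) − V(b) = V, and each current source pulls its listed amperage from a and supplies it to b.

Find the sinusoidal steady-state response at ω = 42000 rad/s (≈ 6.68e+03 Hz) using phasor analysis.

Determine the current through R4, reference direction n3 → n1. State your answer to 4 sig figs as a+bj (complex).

0.06920+0.02685j A

Apply KCL at each of the 4 non-ground nodes and solve the resulting linear system.
Node n1: branches {R1, R2, R4, R5, R6, R8, L1, L2, C1, C2, R11} → V_1 = -9.333-3.443j
Node n2: branches {R1, R3, R6, C1, R10, I1} → V_2 = -8.639-4.804j
Node n3: branches {R4, R7, R9, L1, L2, C2, C3, R10} → V_3 = 4.645+1.980j
Node n4: branches {R5, R9, L3, R11, V1} → V_4 = -12.70+0.000j
Source currents: i(V1)=-2.360+3.354j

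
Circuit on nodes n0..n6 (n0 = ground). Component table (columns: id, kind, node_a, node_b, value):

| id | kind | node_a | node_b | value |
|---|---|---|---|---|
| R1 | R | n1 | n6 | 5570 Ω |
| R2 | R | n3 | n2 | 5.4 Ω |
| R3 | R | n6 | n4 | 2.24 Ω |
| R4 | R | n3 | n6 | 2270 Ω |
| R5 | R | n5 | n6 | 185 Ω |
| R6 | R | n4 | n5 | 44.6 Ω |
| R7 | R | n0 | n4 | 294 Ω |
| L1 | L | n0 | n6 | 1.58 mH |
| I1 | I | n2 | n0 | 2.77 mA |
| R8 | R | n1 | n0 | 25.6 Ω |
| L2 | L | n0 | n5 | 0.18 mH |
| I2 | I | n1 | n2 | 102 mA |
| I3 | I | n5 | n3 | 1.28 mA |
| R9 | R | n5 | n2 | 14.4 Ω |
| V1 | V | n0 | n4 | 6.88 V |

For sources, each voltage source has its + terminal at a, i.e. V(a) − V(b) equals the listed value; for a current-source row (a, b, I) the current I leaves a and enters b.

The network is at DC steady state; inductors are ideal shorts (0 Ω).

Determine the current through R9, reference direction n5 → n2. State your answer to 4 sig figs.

-0.09987 A

MNA unknowns: 6 node voltages V₁..V_6 plus 3 source currents (L1, L2, V1)
R1: Y=0.0001795 on G[1,6]
R2: Y=0.1852 on G[3,2]
R3: Y=0.4464 on G[6,4]
R4: Y=0.0004405 on G[3,6]
R5: Y=0.005405 on G[5,6]
R6: Y=0.02242 on G[4,5]
R7: Y=0.003401 on G[0,4]
L1: row V0−V6=0, i_L1 at 0,6
I1: z[2]−=0.00277, z[0]+=0.00277
R8: Y=0.03906 on G[1,0]
L2: row V0−V5=0, i_L2 at 0,5
I2: z[1]−=0.102, z[2]+=0.102
I3: z[5]−=0.00128, z[3]+=0.00128
R9: Y=0.06944 on G[5,2]
V1: row V0−V4=6.88, i_V1 at 0,4
solve → V1=-2.599, V2=1.438, V3=1.442, V4=-6.880, V5=0.000, V6=0.000
aux → i_L1=3.071, i_L2=0.05567, i_V1=-3.249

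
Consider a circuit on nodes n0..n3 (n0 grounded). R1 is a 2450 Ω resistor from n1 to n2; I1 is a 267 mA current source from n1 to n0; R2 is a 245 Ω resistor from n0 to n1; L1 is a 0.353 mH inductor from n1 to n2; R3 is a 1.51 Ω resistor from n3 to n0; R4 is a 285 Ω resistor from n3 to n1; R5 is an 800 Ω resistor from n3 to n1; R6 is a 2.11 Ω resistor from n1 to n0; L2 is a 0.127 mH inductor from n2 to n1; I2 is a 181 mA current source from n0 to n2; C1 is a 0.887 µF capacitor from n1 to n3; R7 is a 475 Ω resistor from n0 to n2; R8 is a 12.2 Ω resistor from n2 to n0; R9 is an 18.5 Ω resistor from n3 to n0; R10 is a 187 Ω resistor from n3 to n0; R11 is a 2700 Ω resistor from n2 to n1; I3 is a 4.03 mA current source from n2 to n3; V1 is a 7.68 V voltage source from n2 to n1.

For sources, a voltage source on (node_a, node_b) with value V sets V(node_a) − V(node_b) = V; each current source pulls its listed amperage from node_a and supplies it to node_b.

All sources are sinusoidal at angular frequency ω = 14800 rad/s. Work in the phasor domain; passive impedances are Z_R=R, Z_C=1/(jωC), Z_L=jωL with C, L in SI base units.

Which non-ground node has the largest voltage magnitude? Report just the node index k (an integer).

Element admittances at ω=14800 rad/s:
  Y(R1) = 0.0004082+0.000j S between n1,n2
  I1: injects 0.267 A into n0 (from n1)
  Y(R2) = 0.004082+0.000j S between n0,n1
  Y(L1) = 0.000-0.1914j S between n1,n2
  Y(R3) = 0.6623+0.000j S between n3,n0
  Y(R4) = 0.003509+0.000j S between n3,n1
  Y(R5) = 0.001250+0.000j S between n3,n1
  Y(R6) = 0.4739+0.000j S between n1,n0
  Y(L2) = 0.000-0.5320j S between n2,n1
  I2: injects 0.181 A into n2 (from n0)
  Y(C1) = 0.000+0.01313j S between n1,n3
  Y(R7) = 0.002105+0.000j S between n0,n2
  Y(R8) = 0.08197+0.000j S between n2,n0
  Y(R9) = 0.05405+0.000j S between n3,n0
  Y(R10) = 0.005348+0.000j S between n3,n0
  Y(R11) = 0.0003704+0.000j S between n2,n1
  I3: injects 0.00403 A into n3 (from n2)
  V1: constraint V(n2)−V(n1) = 7.68
Assemble and solve the 4×4 MNA system:
  V(n1)=-1.297+0.02975j  V(n2)=6.383+0.02975j  V(n3)=-0.003903-0.02317j
  i(V1)=-0.3657+5.554j

2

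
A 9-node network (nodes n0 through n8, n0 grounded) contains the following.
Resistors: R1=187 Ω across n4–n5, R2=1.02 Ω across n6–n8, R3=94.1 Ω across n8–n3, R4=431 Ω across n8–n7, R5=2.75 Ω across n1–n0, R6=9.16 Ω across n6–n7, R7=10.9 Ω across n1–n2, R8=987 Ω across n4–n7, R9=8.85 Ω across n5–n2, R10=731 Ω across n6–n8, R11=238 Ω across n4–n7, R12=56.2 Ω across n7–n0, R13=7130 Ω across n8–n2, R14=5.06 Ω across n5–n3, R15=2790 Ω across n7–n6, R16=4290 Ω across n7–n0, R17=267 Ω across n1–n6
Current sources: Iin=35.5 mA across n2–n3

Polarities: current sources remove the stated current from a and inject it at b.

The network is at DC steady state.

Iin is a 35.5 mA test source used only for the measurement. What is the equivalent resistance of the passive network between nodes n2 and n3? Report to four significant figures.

R_eq = 12.76 Ω

Apply KCL at each of the 8 non-ground nodes and solve the resulting linear system.
Node n1: branches {R5, R7, R17} → V_1 = -0.006645
Node n2: branches {R7, R9, R13, Iin} → V_2 = -0.03949
Node n3: branches {R3, R14, Iin} → V_3 = 0.4135
Node n4: branches {R1, R8, R11} → V_4 = 0.1916
Node n5: branches {R1, R9, R14} → V_5 = 0.2478
Node n6: branches {R2, R6, R10, R15, R17} → V_6 = 0.1529
Node n7: branches {R4, R6, R8, R11, R12, R15, R16} → V_7 = 0.1340
Node n8: branches {R2, R3, R4, R10, R13} → V_8 = 0.1556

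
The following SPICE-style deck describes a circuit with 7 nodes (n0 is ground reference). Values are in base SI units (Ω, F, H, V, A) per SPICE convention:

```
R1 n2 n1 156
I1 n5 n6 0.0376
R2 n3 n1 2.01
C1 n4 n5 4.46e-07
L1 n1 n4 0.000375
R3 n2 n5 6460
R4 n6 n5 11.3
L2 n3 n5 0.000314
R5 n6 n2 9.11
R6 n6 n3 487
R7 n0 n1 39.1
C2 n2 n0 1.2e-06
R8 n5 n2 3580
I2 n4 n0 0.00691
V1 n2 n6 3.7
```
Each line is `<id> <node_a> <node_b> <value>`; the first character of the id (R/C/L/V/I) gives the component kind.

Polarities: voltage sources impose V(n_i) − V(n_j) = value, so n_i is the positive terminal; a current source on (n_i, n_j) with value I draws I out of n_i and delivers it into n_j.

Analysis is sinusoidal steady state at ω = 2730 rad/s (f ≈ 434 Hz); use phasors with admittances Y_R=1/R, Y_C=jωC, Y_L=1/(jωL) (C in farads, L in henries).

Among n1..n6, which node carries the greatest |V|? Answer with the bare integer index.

Apply KCL at each of the 6 non-ground nodes and solve the resulting linear system.
Node n1: branches {R1, R2, L1, R7} → V_1 = -0.3461-0.4379j
Node n2: branches {R1, R3, R5, C2, R8, V1} → V_2 = 3.419-0.5926j
Node n3: branches {R2, L2, R6} → V_3 = -0.3986-0.4583j
Node n4: branches {C1, L1, I2} → V_4 = -0.3460-0.4449j
Node n5: branches {I1, C1, R3, R4, L2, R8} → V_5 = -0.3901-0.4809j
Node n6: branches {I1, R4, R5, R6, V1} → V_6 = -0.2813-0.5926j
Source currents: i(V1)=-0.4339-0.01016j

2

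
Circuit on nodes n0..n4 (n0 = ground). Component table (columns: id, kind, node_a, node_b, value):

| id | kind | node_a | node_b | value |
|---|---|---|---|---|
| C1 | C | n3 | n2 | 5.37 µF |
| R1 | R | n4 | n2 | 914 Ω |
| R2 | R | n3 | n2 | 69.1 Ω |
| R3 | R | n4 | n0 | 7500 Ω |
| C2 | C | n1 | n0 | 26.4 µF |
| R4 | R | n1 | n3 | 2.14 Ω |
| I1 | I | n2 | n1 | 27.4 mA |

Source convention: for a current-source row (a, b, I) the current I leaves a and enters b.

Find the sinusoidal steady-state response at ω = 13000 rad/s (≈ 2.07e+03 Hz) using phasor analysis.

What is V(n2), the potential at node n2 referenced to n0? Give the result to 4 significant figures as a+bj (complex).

Apply KCL at each of the 4 non-ground nodes and solve the resulting linear system.
Node n1: branches {C2, R4, I1} → V_1 = -0.0001301-4.755e-05j
Node n2: branches {C1, R1, R2, I1} → V_2 = -0.1373+0.3758j
Node n3: branches {C1, R2, R4} → V_3 = -0.05873-0.0001431j
Node n4: branches {R1, R3} → V_4 = -0.1224+0.3350j

-0.1373+0.3758j V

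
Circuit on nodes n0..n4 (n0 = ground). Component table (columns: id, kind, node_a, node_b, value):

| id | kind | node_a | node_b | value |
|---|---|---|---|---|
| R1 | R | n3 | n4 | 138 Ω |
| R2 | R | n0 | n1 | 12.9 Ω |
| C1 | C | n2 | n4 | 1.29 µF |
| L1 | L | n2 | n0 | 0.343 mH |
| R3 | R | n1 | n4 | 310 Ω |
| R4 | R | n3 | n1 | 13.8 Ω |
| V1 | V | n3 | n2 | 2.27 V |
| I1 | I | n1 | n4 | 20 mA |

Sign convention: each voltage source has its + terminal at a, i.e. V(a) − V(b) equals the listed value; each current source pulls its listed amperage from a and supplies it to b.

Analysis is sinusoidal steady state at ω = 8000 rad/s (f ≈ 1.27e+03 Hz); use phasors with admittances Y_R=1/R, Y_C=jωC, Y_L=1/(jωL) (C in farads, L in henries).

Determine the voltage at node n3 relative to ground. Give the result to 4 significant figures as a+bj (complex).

2.240-0.2061j V

Element admittances at ω=8000 rad/s:
  Y(R1) = 0.007246+0.000j S between n3,n4
  Y(R2) = 0.07752+0.000j S between n0,n1
  Y(C1) = 0.000+0.01032j S between n2,n4
  Y(L1) = 0.000-0.3644j S between n2,n0
  Y(R3) = 0.003226+0.000j S between n1,n4
  Y(R4) = 0.07246+0.000j S between n3,n1
  V1: constraint V(n3)−V(n2) = 2.27
  I1: injects 0.02 A into n4 (from n1)
Assemble and solve the 5×5 MNA system:
  V(n1)=0.9689-0.1415j  V(n2)=-0.03010-0.2061j  V(n3)=2.240-0.2061j  V(n4)=1.902-2.090j
  i(V1)=-0.09455-0.008969j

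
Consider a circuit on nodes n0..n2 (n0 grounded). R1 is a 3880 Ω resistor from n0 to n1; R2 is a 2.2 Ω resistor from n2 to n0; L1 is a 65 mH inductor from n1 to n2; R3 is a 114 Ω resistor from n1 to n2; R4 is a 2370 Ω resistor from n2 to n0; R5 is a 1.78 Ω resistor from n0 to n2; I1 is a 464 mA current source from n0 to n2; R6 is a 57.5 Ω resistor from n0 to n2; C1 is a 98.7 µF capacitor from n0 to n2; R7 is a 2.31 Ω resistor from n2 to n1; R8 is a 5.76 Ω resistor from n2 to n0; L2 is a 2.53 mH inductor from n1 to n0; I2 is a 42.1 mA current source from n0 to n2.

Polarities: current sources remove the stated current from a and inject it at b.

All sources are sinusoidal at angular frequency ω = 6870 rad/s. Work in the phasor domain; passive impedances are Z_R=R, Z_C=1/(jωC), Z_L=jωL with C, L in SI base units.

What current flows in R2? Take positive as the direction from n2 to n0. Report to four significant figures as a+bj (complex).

Element admittances at ω=6870 rad/s:
  Y(R1) = 0.0002577+0.000j S between n0,n1
  Y(R2) = 0.4545+0.000j S between n2,n0
  Y(L1) = 0.000-0.002239j S between n1,n2
  Y(R3) = 0.008772+0.000j S between n1,n2
  Y(R4) = 0.0004219+0.000j S between n2,n0
  Y(R5) = 0.5618+0.000j S between n0,n2
  I1: injects 0.464 A into n2 (from n0)
  Y(R6) = 0.01739+0.000j S between n0,n2
  Y(C1) = 0.000+0.6781j S between n0,n2
  Y(R7) = 0.4329+0.000j S between n2,n1
  Y(R8) = 0.1736+0.000j S between n2,n0
  Y(L2) = 0.000-0.05753j S between n1,n0
  I2: injects 0.0421 A into n2 (from n0)
Assemble and solve the 2×2 MNA system:
  V(n1)=0.3457-0.1236j  V(n2)=0.3301-0.1688j

0.1500-0.07673j A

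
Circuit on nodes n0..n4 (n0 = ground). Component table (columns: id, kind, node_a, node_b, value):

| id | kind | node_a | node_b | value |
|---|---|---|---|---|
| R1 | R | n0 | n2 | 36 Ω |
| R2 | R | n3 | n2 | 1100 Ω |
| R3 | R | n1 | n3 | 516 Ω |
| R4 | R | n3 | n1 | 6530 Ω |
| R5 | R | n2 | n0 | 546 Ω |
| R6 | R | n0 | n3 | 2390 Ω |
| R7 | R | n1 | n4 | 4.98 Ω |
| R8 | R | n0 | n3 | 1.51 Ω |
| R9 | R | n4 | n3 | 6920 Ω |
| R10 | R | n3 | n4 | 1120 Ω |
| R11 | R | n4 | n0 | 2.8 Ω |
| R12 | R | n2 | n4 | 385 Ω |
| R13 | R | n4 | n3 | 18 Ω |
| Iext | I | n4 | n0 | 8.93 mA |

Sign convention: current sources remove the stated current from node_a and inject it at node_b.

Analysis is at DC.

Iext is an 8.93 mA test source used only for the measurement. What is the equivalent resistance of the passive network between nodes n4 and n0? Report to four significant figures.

Apply KCL at each of the 4 non-ground nodes and solve the resulting linear system.
Node n1: branches {R3, R4, R7} → V_1 = -0.02140
Node n2: branches {R1, R2, R5, R12} → V_2 = -0.001742
Node n3: branches {R2, R3, R4, R6, R8, R9, R10, R13} → V_3 = -0.001757
Node n4: branches {R7, R9, R10, R11, R12, R13, Iext} → V_4 = -0.02160

R_eq = 2.419 Ω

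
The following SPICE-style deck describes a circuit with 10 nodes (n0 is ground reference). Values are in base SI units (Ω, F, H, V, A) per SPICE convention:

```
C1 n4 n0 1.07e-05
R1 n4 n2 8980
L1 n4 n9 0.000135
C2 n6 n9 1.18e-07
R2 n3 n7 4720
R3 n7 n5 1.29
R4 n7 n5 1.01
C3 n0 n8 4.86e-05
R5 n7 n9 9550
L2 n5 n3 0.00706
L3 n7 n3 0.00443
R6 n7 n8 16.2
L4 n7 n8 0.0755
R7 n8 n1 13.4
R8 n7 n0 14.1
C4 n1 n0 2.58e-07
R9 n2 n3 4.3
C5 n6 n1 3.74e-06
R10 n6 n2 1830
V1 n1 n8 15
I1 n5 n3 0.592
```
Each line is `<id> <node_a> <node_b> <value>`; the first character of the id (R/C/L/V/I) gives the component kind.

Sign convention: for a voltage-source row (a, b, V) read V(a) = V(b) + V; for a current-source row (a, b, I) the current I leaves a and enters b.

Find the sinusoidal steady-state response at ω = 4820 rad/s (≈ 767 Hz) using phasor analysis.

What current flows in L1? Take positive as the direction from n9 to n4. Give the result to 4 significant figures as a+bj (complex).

-0.0002593+0.008236j A

MNA unknowns: 9 node voltages V₁..V_9 plus 1 source current (V1)
C1: Y=0.000+0.05157j on G[4,0]
R1: Y=0.0001114+0.000j on G[4,2]
L1: Y=0.000-1.537j on G[4,9]
C2: Y=0.000+0.0005688j on G[6,9]
R2: Y=0.0002119+0.000j on G[3,7]
R3: Y=0.7752+0.000j on G[7,5]
R4: Y=0.9901+0.000j on G[7,5]
C3: Y=0.000+0.2343j on G[0,8]
R5: Y=0.0001047+0.000j on G[7,9]
L2: Y=0.000-0.02939j on G[5,3]
L3: Y=0.000-0.04683j on G[7,3]
R6: Y=0.06173+0.000j on G[7,8]
L4: Y=0.000-0.002748j on G[7,8]
R7: Y=0.07463+0.000j on G[8,1]
R8: Y=0.07092+0.000j on G[7,0]
C4: Y=0.000+0.001244j on G[1,0]
R9: Y=0.2326+0.000j on G[2,3]
C5: Y=0.000+0.01803j on G[6,1]
R10: Y=0.0005464+0.000j on G[6,2]
V1: row V1−V8=15, i_V1 at 1,8
I1: z[5]−=0.592, z[3]+=0.592
solve → V1=14.89+0.002147j, V2=0.05283+7.816j, V3=0.01845+7.837j, V4=0.1766+0.005294j, V5=-0.1933-0.03701j, V6=14.66+0.4315j, V7=0.01098-0.03349j, V8=-0.1078+0.002147j, V9=0.1712+0.005125j
aux → i_V1=-1.127-0.02272j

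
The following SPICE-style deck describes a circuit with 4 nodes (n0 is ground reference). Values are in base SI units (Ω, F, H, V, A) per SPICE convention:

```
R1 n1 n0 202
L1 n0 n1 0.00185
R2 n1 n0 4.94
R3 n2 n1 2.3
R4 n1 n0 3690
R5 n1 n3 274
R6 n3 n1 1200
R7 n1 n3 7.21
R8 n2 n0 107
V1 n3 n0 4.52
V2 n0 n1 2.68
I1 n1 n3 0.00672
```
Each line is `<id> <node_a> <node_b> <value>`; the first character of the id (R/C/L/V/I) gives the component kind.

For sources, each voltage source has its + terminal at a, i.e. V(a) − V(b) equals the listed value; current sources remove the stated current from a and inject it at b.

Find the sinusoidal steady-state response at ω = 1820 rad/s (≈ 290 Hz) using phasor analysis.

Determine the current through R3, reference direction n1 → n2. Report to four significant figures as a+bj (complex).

Element admittances at ω=1820 rad/s:
  Y(R1) = 0.004950+0.000j S between n1,n0
  Y(L1) = 0.000-0.2970j S between n0,n1
  Y(R2) = 0.2024+0.000j S between n1,n0
  Y(R3) = 0.4348+0.000j S between n2,n1
  Y(R4) = 0.0002710+0.000j S between n1,n0
  Y(R5) = 0.003650+0.000j S between n1,n3
  Y(R6) = 0.0008333+0.000j S between n3,n1
  Y(R7) = 0.1387+0.000j S between n1,n3
  Y(R8) = 0.009346+0.000j S between n2,n0
  V1: constraint V(n3)−V(n0) = 4.52
  V2: constraint V(n0)−V(n1) = 2.68
  I1: injects 0.00672 A into n3 (from n1)
Assemble and solve the 5×5 MNA system:
  V(n1)=-2.680+0.000j  V(n2)=-2.624+0.000j  V(n3)=4.520+0.000j
  i(V1)=-1.024+0.000j  i(V2)=-1.605+0.7960j

-0.02452+0.000j A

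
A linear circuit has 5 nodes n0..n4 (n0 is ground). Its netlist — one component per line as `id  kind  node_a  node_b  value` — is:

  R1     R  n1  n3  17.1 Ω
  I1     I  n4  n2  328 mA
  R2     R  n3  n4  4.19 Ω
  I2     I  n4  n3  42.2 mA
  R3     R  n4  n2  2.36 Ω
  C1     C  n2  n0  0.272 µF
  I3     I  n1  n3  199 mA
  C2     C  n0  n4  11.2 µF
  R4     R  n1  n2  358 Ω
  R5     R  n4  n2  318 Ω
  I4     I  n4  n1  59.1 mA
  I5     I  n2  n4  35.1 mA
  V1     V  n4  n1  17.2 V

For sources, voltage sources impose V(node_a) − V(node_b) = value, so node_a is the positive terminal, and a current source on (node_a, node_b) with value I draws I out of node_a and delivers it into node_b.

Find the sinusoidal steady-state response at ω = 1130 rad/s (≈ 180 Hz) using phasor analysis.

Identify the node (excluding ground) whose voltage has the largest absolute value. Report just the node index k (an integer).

1

Apply KCL at each of the 4 non-ground nodes and solve the resulting linear system.
Node n1: branches {R1, I3, R4, I4, V1} → V_1 = -17.21+9.436e-06j
Node n2: branches {I1, R3, C1, R4, R5, I5} → V_2 = 0.5564-0.0003886j
Node n3: branches {R1, R2, I2, I3} → V_3 = -2.587+9.436e-06j
Node n4: branches {I1, R2, I2, R3, C2, R5, I4, I5, V1} → V_4 = -0.01351+9.436e-06j
Source currents: i(V1)=-0.7651+1.112e-06j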